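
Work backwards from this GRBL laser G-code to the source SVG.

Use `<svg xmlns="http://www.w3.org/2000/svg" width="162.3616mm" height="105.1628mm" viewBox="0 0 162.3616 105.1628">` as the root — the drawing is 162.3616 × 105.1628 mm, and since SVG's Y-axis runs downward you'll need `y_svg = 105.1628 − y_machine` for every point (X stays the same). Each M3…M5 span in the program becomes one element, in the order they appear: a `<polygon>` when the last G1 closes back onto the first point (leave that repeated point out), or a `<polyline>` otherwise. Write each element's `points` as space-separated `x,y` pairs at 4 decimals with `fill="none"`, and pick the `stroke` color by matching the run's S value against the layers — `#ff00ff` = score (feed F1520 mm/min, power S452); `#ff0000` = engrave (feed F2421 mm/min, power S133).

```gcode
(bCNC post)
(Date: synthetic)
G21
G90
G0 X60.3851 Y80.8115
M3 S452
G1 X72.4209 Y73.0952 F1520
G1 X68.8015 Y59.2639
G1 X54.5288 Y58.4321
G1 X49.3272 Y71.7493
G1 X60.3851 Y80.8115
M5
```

y_svg = 105.1628 − y_m. Every run uses S452, so all elements get stroke `#ff00ff` (score).

[1] closed run; points: 60.3851,24.3513 72.4209,32.0676 68.8015,45.8989 54.5288,46.7307 49.3272,33.4135

<svg xmlns="http://www.w3.org/2000/svg" width="162.3616mm" height="105.1628mm" viewBox="0 0 162.3616 105.1628">
  <polygon points="60.3851,24.3513 72.4209,32.0676 68.8015,45.8989 54.5288,46.7307 49.3272,33.4135" fill="none" stroke="#ff00ff"/>
</svg>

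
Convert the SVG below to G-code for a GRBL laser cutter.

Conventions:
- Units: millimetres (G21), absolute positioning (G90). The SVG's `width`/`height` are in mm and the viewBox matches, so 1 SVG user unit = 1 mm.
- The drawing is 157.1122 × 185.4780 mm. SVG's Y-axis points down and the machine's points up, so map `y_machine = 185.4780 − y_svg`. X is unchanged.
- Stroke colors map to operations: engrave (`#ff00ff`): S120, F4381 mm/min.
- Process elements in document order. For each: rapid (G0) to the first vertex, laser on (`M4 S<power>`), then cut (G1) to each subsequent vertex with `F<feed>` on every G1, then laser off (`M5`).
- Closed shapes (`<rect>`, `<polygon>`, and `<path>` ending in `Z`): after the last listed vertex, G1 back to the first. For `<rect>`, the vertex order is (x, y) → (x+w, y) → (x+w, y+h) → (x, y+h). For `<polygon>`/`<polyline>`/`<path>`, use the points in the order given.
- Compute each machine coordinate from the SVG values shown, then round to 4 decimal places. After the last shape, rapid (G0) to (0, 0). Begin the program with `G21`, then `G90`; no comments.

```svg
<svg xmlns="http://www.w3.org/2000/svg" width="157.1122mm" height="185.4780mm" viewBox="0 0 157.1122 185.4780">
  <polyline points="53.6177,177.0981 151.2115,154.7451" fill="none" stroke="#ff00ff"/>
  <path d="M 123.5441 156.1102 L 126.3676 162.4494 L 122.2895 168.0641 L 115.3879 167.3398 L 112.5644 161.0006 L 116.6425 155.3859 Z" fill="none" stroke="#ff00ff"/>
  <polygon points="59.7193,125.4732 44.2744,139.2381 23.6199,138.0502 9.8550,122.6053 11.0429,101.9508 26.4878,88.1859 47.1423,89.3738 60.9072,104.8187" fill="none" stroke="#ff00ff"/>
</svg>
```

G21
G90
G0 X53.6177 Y8.3799
M4 S120
G1 X151.2115 Y30.7329 F4381
M5
G0 X123.5441 Y29.3678
M4 S120
G1 X126.3676 Y23.0286 F4381
G1 X122.2895 Y17.4139 F4381
G1 X115.3879 Y18.1382 F4381
G1 X112.5644 Y24.4774 F4381
G1 X116.6425 Y30.0921 F4381
G1 X123.5441 Y29.3678 F4381
M5
G0 X59.7193 Y60.0048
M4 S120
G1 X44.2744 Y46.2399 F4381
G1 X23.6199 Y47.4278 F4381
G1 X9.8550 Y62.8727 F4381
G1 X11.0429 Y83.5272 F4381
G1 X26.4878 Y97.2921 F4381
G1 X47.1423 Y96.1042 F4381
G1 X60.9072 Y80.6593 F4381
G1 X59.7193 Y60.0048 F4381
M5
G0 X0.0000 Y0.0000

viewBox `0 0 157.1122 185.4780` with mm width/height → 1 unit = 1 mm. Flip: y_m = 185.4780 − y_svg.

**Shape 1** — `<polyline>` line segment, stroke `#ff00ff` → engrave (S120, F4381). Machine vertices: (53.6177,8.3799) → (151.2115,30.7329). Open path.

**Shape 2** — `<path>` regular polygon, stroke `#ff00ff` → engrave (S120, F4381). Machine vertices: (123.5441,29.3678) → (126.3676,23.0286) → (122.2895,17.4139) → (115.3879,18.1382) → (112.5644,24.4774) → (116.6425,30.0921) → (123.5441,29.3678). Closed: final G1 returns to the first vertex.

**Shape 3** — `<polygon>` regular polygon, stroke `#ff00ff` → engrave (S120, F4381). Machine vertices: (59.7193,60.0048) → (44.2744,46.2399) → (23.6199,47.4278) → (9.8550,62.8727) → (11.0429,83.5272) → (26.4878,97.2921) → (47.1423,96.1042) → (60.9072,80.6593) → (59.7193,60.0048). Closed: final G1 returns to the first vertex.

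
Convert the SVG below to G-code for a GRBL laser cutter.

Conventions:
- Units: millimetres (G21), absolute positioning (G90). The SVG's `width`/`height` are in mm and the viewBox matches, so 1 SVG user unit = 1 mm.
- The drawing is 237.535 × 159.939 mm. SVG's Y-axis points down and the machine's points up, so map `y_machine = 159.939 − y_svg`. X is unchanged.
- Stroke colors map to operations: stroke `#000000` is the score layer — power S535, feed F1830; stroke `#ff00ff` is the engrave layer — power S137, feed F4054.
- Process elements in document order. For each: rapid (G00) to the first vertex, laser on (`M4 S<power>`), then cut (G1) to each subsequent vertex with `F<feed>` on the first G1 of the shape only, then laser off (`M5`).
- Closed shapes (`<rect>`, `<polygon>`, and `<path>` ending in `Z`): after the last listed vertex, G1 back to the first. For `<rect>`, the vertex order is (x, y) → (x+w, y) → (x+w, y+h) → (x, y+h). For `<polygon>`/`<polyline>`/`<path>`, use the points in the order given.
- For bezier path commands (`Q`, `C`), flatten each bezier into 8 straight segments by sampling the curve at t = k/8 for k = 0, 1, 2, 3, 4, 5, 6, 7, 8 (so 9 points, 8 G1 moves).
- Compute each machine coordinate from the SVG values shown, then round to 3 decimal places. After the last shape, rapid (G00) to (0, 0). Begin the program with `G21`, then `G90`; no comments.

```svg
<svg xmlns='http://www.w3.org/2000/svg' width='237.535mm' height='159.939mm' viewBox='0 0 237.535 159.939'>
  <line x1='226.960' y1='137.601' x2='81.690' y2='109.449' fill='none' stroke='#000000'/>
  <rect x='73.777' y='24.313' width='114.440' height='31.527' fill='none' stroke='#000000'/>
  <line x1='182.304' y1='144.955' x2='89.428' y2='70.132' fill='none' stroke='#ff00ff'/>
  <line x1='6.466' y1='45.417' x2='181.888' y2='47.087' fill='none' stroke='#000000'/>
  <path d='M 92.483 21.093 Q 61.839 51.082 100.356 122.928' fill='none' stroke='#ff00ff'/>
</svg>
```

G21
G90
G00 X226.960 Y22.338
M4 S535
G1 X81.690 Y50.490 F1830
M5
G00 X73.777 Y135.626
M4 S535
G1 X188.217 Y135.626 F1830
G1 X188.217 Y104.099
G1 X73.777 Y104.099
G1 X73.777 Y135.626
M5
G00 X182.304 Y14.984
M4 S137
G1 X89.428 Y89.807 F4054
M5
G00 X6.466 Y114.522
M4 S535
G1 X181.888 Y112.852 F1830
M5
G00 X92.483 Y138.846
M4 S137
G1 X85.903 Y130.695 F4054
G1 X81.484 Y121.235
G1 X79.226 Y110.468
G1 X79.129 Y98.393
G1 X81.194 Y85.009
G1 X85.420 Y70.318
G1 X91.807 Y54.318
G1 X100.356 Y37.011
M5
G00 X0.000 Y0.000

viewBox `0 0 237.535 159.939` with mm width/height → 1 unit = 1 mm. Flip: y_m = 159.939 − y_svg.

**Shape 1** — `<line>` line segment, stroke `#000000` → score (S535, F1830). Machine vertices: (226.960,22.338) → (81.690,50.490). Open path.

**Shape 2** — `<rect>` rectangle, stroke `#000000` → score (S535, F1830). Machine vertices: (73.777,135.626) → (188.217,135.626) → (188.217,104.099) → (73.777,104.099) → (73.777,135.626). Closed: final G1 returns to the first vertex.

**Shape 3** — `<line>` line segment, stroke `#ff00ff` → engrave (S137, F4054). Machine vertices: (182.304,14.984) → (89.428,89.807). Open path.

**Shape 4** — `<line>` line segment, stroke `#000000` → score (S535, F1830). Machine vertices: (6.466,114.522) → (181.888,112.852). Open path.

**Shape 5** — `<path>` quadratic bezier, stroke `#ff00ff` → engrave (S137, F4054). Control points (SVG): P0=(92.483,21.093), P1=(61.839,51.082), P2=(100.356,122.928); sampled at t=k/8. Machine vertices: (92.483,138.846) → (85.903,130.695) → (81.484,121.235) → (79.226,110.468) → (79.129,98.393) → (81.194,85.009) → (85.420,70.318) → (91.807,54.318) → (100.356,37.011). Open path.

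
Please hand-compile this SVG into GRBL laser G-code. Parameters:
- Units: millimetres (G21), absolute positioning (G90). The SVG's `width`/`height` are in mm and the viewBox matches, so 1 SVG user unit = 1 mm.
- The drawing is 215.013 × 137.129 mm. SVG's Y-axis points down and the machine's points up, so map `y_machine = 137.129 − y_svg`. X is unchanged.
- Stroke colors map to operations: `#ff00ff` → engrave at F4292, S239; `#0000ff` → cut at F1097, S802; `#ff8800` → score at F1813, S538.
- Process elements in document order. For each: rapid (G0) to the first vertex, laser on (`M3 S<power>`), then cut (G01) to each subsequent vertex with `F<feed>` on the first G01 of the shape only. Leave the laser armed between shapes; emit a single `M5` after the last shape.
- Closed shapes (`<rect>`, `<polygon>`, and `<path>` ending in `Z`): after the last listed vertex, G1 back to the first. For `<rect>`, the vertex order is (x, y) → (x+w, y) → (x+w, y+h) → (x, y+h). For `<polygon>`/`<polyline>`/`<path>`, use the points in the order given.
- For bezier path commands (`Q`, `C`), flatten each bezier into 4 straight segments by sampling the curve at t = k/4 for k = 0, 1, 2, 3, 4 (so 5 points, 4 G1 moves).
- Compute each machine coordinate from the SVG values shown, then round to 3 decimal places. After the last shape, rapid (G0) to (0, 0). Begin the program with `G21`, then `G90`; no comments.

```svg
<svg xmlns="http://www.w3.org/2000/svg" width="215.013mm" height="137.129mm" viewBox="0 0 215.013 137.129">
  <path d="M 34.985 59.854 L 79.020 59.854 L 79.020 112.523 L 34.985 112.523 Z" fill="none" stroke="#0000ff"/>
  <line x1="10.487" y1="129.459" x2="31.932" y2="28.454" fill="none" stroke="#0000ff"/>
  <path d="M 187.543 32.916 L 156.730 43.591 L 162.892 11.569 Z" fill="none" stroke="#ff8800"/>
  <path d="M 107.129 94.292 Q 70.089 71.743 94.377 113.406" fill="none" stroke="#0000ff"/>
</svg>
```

viewBox `0 0 215.013 137.129` with mm width/height → 1 unit = 1 mm. Flip: y_m = 137.129 − y_svg.

**Shape 1** — `<path>` rectangle, stroke `#0000ff` → cut (S802, F1097). Machine vertices: (34.985,77.275) → (79.020,77.275) → (79.020,24.606) → (34.985,24.606) → (34.985,77.275). Closed: final G1 returns to the first vertex.

**Shape 2** — `<line>` line segment, stroke `#0000ff` → cut (S802, F1097). Machine vertices: (10.487,7.670) → (31.932,108.675). Open path.

**Shape 3** — `<path>` regular polygon, stroke `#ff8800` → score (S538, F1813). Machine vertices: (187.543,104.213) → (156.730,93.538) → (162.892,125.560) → (187.543,104.213). Closed: final G1 returns to the first vertex.

**Shape 4** — `<path>` quadratic bezier, stroke `#0000ff` → cut (S802, F1097). Control points (SVG): P0=(107.129,94.292), P1=(70.089,71.743), P2=(94.377,113.406); sampled at t=k/4. Machine vertices: (107.129,42.837) → (92.442,50.098) → (85.421,49.333) → (86.066,40.541) → (94.377,23.723). Open path.

G21
G90
G0 X34.985 Y77.275
M3 S802
G01 X79.020 Y77.275 F1097
G01 X79.020 Y24.606
G01 X34.985 Y24.606
G01 X34.985 Y77.275
G0 X10.487 Y7.670
M3 S802
G01 X31.932 Y108.675 F1097
G0 X187.543 Y104.213
M3 S538
G01 X156.730 Y93.538 F1813
G01 X162.892 Y125.560
G01 X187.543 Y104.213
G0 X107.129 Y42.837
M3 S802
G01 X92.442 Y50.098 F1097
G01 X85.421 Y49.333
G01 X86.066 Y40.541
G01 X94.377 Y23.723
M5
G0 X0.000 Y0.000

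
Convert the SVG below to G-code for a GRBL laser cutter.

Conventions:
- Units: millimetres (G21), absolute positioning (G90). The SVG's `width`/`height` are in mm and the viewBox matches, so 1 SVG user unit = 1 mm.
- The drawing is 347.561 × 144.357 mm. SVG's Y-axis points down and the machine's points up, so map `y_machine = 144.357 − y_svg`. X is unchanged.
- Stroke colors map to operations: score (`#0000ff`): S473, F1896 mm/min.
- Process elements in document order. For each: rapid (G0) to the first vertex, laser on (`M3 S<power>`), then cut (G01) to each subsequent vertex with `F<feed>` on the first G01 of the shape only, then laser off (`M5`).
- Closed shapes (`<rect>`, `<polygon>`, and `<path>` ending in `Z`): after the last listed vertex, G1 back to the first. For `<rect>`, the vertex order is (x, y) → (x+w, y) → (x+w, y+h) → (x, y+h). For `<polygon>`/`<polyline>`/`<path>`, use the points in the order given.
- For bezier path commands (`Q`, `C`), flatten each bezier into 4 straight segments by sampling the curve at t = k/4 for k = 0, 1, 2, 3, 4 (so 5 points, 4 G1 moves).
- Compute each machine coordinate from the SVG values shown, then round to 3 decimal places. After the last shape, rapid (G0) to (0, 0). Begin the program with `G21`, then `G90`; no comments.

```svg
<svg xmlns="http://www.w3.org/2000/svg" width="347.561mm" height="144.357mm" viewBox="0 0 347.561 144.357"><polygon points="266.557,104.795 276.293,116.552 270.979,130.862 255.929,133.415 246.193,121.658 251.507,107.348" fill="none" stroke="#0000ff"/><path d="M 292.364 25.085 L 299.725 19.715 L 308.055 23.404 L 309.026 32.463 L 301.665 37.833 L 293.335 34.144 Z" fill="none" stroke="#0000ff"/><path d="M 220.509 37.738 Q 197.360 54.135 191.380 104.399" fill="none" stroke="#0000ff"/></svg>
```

G21
G90
G0 X266.557 Y39.562
M3 S473
G01 X276.293 Y27.805 F1896
G01 X270.979 Y13.495
G01 X255.929 Y10.942
G01 X246.193 Y22.699
G01 X251.507 Y37.009
G01 X266.557 Y39.562
M5
G0 X292.364 Y119.272
M3 S473
G01 X299.725 Y124.642 F1896
G01 X308.055 Y120.953
G01 X309.026 Y111.894
G01 X301.665 Y106.524
G01 X293.335 Y110.213
G01 X292.364 Y119.272
M5
G0 X220.509 Y106.619
M3 S473
G01 X210.008 Y96.304 F1896
G01 X201.652 Y81.755
G01 X195.443 Y62.973
G01 X191.380 Y39.958
M5
G0 X0.000 Y0.000

1 u = 1 mm; y_m = 144.357 − y.

[1] `<polygon>` regular polygon, #0000ff→score S473 F1896: (266.557,39.562) → (276.293,27.805) → (270.979,13.495) → (255.929,10.942) → (246.193,22.699) → (251.507,37.009) → (266.557,39.562) (closed)

[2] `<path>` regular polygon, #0000ff→score S473 F1896: (292.364,119.272) → (299.725,124.642) → (308.055,120.953) → (309.026,111.894) → (301.665,106.524) → (293.335,110.213) → (292.364,119.272) (closed)

[3] `<path>` quadratic bezier, #0000ff→score S473 F1896: (220.509,106.619) → (210.008,96.304) → (201.652,81.755) → (195.443,62.973) → (191.380,39.958)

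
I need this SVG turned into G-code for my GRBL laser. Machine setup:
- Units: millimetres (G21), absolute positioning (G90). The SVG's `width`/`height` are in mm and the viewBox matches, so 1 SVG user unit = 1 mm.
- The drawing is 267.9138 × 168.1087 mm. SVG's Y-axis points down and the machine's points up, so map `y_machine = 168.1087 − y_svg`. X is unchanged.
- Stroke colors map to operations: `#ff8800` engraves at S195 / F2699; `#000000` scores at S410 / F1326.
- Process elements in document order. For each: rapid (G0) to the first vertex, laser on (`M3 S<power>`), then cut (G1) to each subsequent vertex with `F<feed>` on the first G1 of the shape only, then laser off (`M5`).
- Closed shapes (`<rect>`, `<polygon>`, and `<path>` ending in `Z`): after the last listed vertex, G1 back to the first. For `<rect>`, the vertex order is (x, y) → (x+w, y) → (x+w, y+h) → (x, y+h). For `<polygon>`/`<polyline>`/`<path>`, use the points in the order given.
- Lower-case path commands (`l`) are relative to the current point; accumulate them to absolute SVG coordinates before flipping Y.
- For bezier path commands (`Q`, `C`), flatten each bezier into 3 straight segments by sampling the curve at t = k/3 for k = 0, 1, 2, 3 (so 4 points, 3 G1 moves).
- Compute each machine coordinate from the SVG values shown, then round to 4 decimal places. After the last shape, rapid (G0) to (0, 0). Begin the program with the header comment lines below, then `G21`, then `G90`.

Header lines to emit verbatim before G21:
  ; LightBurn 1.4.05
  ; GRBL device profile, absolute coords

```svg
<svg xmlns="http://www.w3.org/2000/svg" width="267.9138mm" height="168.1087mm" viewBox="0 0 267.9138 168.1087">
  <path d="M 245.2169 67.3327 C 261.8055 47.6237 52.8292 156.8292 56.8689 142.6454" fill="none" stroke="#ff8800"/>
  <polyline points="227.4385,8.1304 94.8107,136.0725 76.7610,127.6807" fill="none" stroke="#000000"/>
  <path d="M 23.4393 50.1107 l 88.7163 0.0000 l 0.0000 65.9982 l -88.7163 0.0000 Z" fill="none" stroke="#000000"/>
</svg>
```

; LightBurn 1.4.05
; GRBL device profile, absolute coords
G21
G90
G0 X245.2169 Y100.7760
M3 S195
G1 X202.8609 Y86.8581 F2699
G1 X107.5908 Y43.0647
G1 X56.8689 Y25.4633
M5
G0 X227.4385 Y159.9783
M3 S410
G1 X94.8107 Y32.0362 F1326
G1 X76.7610 Y40.4280
M5
G0 X23.4393 Y117.9980
M3 S410
G1 X112.1556 Y117.9980 F1326
G1 X112.1556 Y51.9998
G1 X23.4393 Y51.9998
G1 X23.4393 Y117.9980
M5
G0 X0.0000 Y0.0000

viewBox `0 0 267.9138 168.1087` with mm width/height → 1 unit = 1 mm. Flip: y_m = 168.1087 − y_svg.

**Shape 1** — `<path>` cubic bezier, stroke `#ff8800` → engrave (S195, F2699). Control points (SVG): P0=(245.2169,67.3327), P1=(261.8055,47.6237), P2=(52.8292,156.8292), P3=(56.8689,142.6454); sampled at t=k/3. Machine vertices: (245.2169,100.7760) → (202.8609,86.8581) → (107.5908,43.0647) → (56.8689,25.4633). Open path.

**Shape 2** — `<polyline>` open polyline, stroke `#000000` → score (S410, F1326). Machine vertices: (227.4385,159.9783) → (94.8107,32.0362) → (76.7610,40.4280). Open path.

**Shape 3** — `<path>` rectangle, stroke `#000000` → score (S410, F1326). Machine vertices: (23.4393,117.9980) → (112.1556,117.9980) → (112.1556,51.9998) → (23.4393,51.9998) → (23.4393,117.9980). Closed: final G1 returns to the first vertex.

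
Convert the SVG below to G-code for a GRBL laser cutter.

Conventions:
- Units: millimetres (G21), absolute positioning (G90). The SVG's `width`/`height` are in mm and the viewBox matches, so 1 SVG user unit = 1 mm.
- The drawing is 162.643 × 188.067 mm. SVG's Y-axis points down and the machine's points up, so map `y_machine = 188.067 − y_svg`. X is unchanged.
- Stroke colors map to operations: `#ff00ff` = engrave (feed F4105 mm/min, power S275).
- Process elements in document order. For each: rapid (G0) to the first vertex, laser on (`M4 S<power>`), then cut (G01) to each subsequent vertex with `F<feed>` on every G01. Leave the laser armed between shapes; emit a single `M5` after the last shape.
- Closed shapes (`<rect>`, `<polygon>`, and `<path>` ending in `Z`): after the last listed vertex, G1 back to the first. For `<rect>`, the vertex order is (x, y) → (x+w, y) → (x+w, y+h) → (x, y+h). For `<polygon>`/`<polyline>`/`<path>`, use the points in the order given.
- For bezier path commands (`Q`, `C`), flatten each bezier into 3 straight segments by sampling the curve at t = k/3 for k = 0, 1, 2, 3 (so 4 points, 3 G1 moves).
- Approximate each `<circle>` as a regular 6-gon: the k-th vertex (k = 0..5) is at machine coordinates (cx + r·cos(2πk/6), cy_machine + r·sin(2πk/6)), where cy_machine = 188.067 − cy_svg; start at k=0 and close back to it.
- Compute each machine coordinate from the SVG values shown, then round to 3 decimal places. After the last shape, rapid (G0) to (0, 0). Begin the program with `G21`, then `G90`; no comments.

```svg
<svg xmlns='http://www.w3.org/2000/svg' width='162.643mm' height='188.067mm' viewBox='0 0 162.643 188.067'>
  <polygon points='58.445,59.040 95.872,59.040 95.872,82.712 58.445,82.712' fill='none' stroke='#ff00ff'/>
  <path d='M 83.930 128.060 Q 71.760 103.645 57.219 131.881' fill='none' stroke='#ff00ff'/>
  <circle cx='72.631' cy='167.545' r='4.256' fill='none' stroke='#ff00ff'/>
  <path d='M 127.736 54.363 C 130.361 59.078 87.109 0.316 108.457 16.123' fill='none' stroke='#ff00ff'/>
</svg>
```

viewBox `0 0 162.643 188.067` with mm width/height → 1 unit = 1 mm. Flip: y_m = 188.067 − y_svg.

**Shape 1** — `<polygon>` rectangle, stroke `#ff00ff` → engrave (S275, F4105). Machine vertices: (58.445,129.027) → (95.872,129.027) → (95.872,105.355) → (58.445,105.355) → (58.445,129.027). Closed: final G1 returns to the first vertex.

**Shape 2** — `<path>` quadratic bezier, stroke `#ff00ff` → engrave (S275, F4105). Control points (SVG): P0=(83.930,128.060), P1=(71.760,103.645), P2=(57.219,131.881); sampled at t=k/3. Machine vertices: (83.930,60.007) → (75.553,70.434) → (66.650,69.160) → (57.219,56.186). Open path.

**Shape 3** — `<circle>` circle, stroke `#ff00ff` → engrave (S275, F4105). Machine vertices: (76.887,20.522) → (74.759,24.208) → (70.503,24.208) → (68.375,20.522) → (70.503,16.836) → (74.759,16.836) → (76.887,20.522). Closed: final G1 returns to the first vertex.

**Shape 4** — `<path>` cubic bezier, stroke `#ff00ff` → engrave (S275, F4105). Control points (SVG): P0=(127.736,54.363), P1=(130.361,59.078), P2=(87.109,0.316), P3=(108.457,16.123); sampled at t=k/3. Machine vertices: (127.736,133.704) → (119.160,145.035) → (104.551,168.007) → (108.457,171.944). Open path.

G21
G90
G0 X58.445 Y129.027
M4 S275
G01 X95.872 Y129.027 F4105
G01 X95.872 Y105.355 F4105
G01 X58.445 Y105.355 F4105
G01 X58.445 Y129.027 F4105
G0 X83.930 Y60.007
M4 S275
G01 X75.553 Y70.434 F4105
G01 X66.650 Y69.160 F4105
G01 X57.219 Y56.186 F4105
G0 X76.887 Y20.522
M4 S275
G01 X74.759 Y24.208 F4105
G01 X70.503 Y24.208 F4105
G01 X68.375 Y20.522 F4105
G01 X70.503 Y16.836 F4105
G01 X74.759 Y16.836 F4105
G01 X76.887 Y20.522 F4105
G0 X127.736 Y133.704
M4 S275
G01 X119.160 Y145.035 F4105
G01 X104.551 Y168.007 F4105
G01 X108.457 Y171.944 F4105
M5
G0 X0.000 Y0.000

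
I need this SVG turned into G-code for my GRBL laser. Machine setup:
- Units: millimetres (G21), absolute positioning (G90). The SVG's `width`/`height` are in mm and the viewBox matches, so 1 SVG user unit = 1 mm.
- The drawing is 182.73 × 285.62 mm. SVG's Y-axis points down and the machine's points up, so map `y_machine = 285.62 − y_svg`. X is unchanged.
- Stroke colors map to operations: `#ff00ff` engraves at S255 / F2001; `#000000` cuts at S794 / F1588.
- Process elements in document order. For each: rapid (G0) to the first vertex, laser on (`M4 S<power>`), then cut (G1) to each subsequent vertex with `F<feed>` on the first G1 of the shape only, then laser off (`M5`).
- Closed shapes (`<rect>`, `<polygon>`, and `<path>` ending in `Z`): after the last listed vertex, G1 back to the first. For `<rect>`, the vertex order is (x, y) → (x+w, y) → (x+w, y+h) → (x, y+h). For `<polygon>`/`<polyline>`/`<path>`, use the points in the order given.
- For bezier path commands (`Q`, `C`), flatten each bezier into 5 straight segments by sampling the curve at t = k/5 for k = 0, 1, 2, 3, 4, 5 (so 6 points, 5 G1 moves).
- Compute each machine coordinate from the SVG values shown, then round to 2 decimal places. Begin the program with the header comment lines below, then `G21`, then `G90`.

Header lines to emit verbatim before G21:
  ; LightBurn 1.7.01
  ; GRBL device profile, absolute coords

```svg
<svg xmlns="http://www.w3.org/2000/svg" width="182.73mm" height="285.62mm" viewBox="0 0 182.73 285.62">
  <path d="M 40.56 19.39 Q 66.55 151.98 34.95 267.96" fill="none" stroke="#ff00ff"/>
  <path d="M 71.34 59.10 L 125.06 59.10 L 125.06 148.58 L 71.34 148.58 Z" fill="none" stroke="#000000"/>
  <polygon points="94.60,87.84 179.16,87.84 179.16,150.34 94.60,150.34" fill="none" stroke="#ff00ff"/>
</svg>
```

; LightBurn 1.7.01
; GRBL device profile, absolute coords
G21
G90
G0 X40.56 Y266.23
M4 S255
G1 X48.65 Y213.86 F2001
G1 X52.14 Y162.82
G1 X51.02 Y113.10
G1 X45.29 Y64.72
G1 X34.95 Y17.66
M5
G0 X71.34 Y226.52
M4 S794
G1 X125.06 Y226.52 F1588
G1 X125.06 Y137.04
G1 X71.34 Y137.04
G1 X71.34 Y226.52
M5
G0 X94.60 Y197.78
M4 S255
G1 X179.16 Y197.78 F2001
G1 X179.16 Y135.28
G1 X94.60 Y135.28
G1 X94.60 Y197.78
M5

1 u = 1 mm; y_m = 285.62 − y.

[1] `<path>` quadratic bezier, #ff00ff→engrave S255 F2001: (40.56,266.23) → (48.65,213.86) → (52.14,162.82) → (51.02,113.10) → (45.29,64.72) → (34.95,17.66)

[2] `<path>` rectangle, #000000→cut S794 F1588: (71.34,226.52) → (125.06,226.52) → (125.06,137.04) → (71.34,137.04) → (71.34,226.52) (closed)

[3] `<polygon>` rectangle, #ff00ff→engrave S255 F2001: (94.60,197.78) → (179.16,197.78) → (179.16,135.28) → (94.60,135.28) → (94.60,197.78) (closed)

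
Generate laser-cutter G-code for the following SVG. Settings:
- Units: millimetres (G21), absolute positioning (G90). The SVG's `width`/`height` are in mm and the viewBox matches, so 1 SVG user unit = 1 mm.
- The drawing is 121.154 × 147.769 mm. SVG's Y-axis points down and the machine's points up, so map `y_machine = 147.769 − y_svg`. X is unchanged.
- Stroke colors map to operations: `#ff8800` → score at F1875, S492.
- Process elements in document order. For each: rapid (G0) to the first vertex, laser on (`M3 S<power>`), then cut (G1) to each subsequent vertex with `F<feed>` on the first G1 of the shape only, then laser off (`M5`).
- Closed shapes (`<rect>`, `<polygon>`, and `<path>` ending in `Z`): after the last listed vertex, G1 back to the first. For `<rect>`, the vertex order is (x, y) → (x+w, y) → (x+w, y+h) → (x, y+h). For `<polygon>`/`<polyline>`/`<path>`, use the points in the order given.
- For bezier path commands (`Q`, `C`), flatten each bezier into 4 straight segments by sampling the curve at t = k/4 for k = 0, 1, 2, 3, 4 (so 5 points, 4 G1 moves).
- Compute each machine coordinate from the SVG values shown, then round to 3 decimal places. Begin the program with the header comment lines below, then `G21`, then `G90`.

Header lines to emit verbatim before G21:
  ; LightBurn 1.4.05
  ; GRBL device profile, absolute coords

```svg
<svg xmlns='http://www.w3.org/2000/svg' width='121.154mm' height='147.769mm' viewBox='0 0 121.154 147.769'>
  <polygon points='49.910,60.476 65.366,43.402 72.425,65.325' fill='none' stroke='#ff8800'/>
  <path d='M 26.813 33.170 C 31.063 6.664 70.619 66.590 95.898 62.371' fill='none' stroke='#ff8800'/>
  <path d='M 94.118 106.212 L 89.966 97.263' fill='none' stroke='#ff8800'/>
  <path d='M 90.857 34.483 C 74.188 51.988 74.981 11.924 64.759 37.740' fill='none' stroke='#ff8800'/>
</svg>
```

; LightBurn 1.4.05
; GRBL device profile, absolute coords
G21
G90
G0 X49.910 Y87.293
M3 S492
G1 X65.366 Y104.367 F1875
G1 X72.425 Y82.444
G1 X49.910 Y87.293
M5
G0 X26.813 Y114.599
M3 S492
G1 X35.846 Y120.625 F1875
G1 X53.470 Y108.356
G1 X75.037 Y91.908
G1 X95.898 Y85.398
M5
G0 X94.118 Y41.557
M3 S492
G1 X89.966 Y50.506 F1875
M5
G0 X90.857 Y113.286
M3 S492
G1 X81.184 Y109.023 F1875
G1 X75.390 Y114.774
G1 X70.805 Y118.967
G1 X64.759 Y110.029
M5

viewBox `0 0 121.154 147.769` with mm width/height → 1 unit = 1 mm. Flip: y_m = 147.769 − y_svg.

**Shape 1** — `<polygon>` regular polygon, stroke `#ff8800` → score (S492, F1875). Machine vertices: (49.910,87.293) → (65.366,104.367) → (72.425,82.444) → (49.910,87.293). Closed: final G1 returns to the first vertex.

**Shape 2** — `<path>` cubic bezier, stroke `#ff8800` → score (S492, F1875). Control points (SVG): P0=(26.813,33.170), P1=(31.063,6.664), P2=(70.619,66.590), P3=(95.898,62.371); sampled at t=k/4. Machine vertices: (26.813,114.599) → (35.846,120.625) → (53.470,108.356) → (75.037,91.908) → (95.898,85.398). Open path.

**Shape 3** — `<path>` line segment, stroke `#ff8800` → score (S492, F1875). Machine vertices: (94.118,41.557) → (89.966,50.506). Open path.

**Shape 4** — `<path>` cubic bezier, stroke `#ff8800` → score (S492, F1875). Control points (SVG): P0=(90.857,34.483), P1=(74.188,51.988), P2=(74.981,11.924), P3=(64.759,37.740); sampled at t=k/4. Machine vertices: (90.857,113.286) → (81.184,109.023) → (75.390,114.774) → (70.805,118.967) → (64.759,110.029). Open path.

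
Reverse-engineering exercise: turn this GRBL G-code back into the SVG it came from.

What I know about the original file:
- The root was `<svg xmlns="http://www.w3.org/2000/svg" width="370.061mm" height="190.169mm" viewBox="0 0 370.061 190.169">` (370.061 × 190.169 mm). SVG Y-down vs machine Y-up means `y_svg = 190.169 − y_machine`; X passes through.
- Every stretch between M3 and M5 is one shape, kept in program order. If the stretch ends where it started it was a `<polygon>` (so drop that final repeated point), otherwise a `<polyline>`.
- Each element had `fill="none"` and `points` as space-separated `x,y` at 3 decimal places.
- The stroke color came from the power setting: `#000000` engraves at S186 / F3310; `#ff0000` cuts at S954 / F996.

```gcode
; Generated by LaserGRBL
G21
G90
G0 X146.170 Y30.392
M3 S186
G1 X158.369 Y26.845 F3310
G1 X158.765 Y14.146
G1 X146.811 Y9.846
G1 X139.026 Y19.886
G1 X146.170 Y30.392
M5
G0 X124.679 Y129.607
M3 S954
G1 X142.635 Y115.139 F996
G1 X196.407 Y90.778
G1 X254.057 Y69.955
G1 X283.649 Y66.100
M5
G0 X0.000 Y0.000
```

<svg xmlns="http://www.w3.org/2000/svg" width="370.061mm" height="190.169mm" viewBox="0 0 370.061 190.169">
  <polygon points="146.170,159.777 158.369,163.324 158.765,176.023 146.811,180.323 139.026,170.283" fill="none" stroke="#000000"/>
  <polyline points="124.679,60.562 142.635,75.030 196.407,99.391 254.057,120.214 283.649,124.069" fill="none" stroke="#ff0000"/>
</svg>

Each laser-on run becomes one SVG element. Flip Y back into SVG space with y_svg = 190.169 − y_machine.

Run 1: the run's S186 means `#000000` (engrave). The run returns to its start, so emit a `<polygon>` with points (Y-flipped): 146.170,159.777 158.369,163.324 158.765,176.023 146.811,180.323 139.026,170.283.

Run 2: S954 ⇒ cut layer `#ff0000`. The run is open, so emit a `<polyline>` with points (Y-flipped): 124.679,60.562 142.635,75.030 196.407,99.391 254.057,120.214 283.649,124.069.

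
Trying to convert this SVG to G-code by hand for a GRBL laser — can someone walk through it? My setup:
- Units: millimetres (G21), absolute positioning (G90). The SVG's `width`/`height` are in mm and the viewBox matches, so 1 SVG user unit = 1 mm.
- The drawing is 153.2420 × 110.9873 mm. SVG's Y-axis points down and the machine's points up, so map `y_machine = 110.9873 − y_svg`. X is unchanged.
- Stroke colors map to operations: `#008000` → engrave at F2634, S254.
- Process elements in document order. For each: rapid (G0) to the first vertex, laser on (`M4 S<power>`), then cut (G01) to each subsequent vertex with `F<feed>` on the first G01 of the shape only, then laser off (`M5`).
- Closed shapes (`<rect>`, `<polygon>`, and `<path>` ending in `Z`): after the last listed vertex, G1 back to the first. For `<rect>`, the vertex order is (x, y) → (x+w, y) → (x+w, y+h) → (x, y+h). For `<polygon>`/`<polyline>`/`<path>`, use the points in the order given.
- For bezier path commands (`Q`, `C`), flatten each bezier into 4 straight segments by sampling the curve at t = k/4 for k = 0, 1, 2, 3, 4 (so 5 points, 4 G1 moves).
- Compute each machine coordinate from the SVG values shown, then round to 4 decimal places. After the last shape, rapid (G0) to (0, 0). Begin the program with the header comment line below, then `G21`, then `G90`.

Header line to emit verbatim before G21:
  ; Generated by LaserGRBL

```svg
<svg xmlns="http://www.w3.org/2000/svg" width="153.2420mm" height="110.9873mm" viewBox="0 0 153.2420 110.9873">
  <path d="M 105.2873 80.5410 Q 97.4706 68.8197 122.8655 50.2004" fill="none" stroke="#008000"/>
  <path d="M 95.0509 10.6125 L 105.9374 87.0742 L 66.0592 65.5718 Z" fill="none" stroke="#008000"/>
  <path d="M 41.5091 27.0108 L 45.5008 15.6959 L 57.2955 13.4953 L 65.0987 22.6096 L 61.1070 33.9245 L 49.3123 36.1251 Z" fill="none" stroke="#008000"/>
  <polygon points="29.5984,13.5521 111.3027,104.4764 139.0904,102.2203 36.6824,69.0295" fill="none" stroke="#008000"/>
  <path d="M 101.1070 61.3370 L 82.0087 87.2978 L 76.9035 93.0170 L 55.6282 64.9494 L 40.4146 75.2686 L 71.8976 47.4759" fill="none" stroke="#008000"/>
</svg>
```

; Generated by LaserGRBL
G21
G90
G0 X105.2873 Y30.4463
M4 S254
G01 X103.4547 Y36.7381 F2634
G01 X105.7735 Y43.8921
G01 X112.2438 Y51.9084
G01 X122.8655 Y60.7869
M5
G0 X95.0509 Y100.3748
M4 S254
G01 X105.9374 Y23.9131 F2634
G01 X66.0592 Y45.4155
G01 X95.0509 Y100.3748
M5
G0 X41.5091 Y83.9765
M4 S254
G01 X45.5008 Y95.2914 F2634
G01 X57.2955 Y97.4920
G01 X65.0987 Y88.3777
G01 X61.1070 Y77.0628
G01 X49.3123 Y74.8622
G01 X41.5091 Y83.9765
M5
G0 X29.5984 Y97.4352
M4 S254
G01 X111.3027 Y6.5109 F2634
G01 X139.0904 Y8.7670
G01 X36.6824 Y41.9578
G01 X29.5984 Y97.4352
M5
G0 X101.1070 Y49.6503
M4 S254
G01 X82.0087 Y23.6895 F2634
G01 X76.9035 Y17.9703
G01 X55.6282 Y46.0379
G01 X40.4146 Y35.7187
G01 X71.8976 Y63.5114
M5
G0 X0.0000 Y0.0000

viewBox `0 0 153.2420 110.9873` with mm width/height → 1 unit = 1 mm. Flip: y_m = 110.9873 − y_svg.

**Shape 1** — `<path>` quadratic bezier, stroke `#008000` → engrave (S254, F2634). Control points (SVG): P0=(105.2873,80.5410), P1=(97.4706,68.8197), P2=(122.8655,50.2004); sampled at t=k/4. Machine vertices: (105.2873,30.4463) → (103.4547,36.7381) → (105.7735,43.8921) → (112.2438,51.9084) → (122.8655,60.7869). Open path.

**Shape 2** — `<path>` closed polygon, stroke `#008000` → engrave (S254, F2634). Machine vertices: (95.0509,100.3748) → (105.9374,23.9131) → (66.0592,45.4155) → (95.0509,100.3748). Closed: final G1 returns to the first vertex.

**Shape 3** — `<path>` regular polygon, stroke `#008000` → engrave (S254, F2634). Machine vertices: (41.5091,83.9765) → (45.5008,95.2914) → (57.2955,97.4920) → (65.0987,88.3777) → (61.1070,77.0628) → (49.3123,74.8622) → (41.5091,83.9765). Closed: final G1 returns to the first vertex.

**Shape 4** — `<polygon>` closed polygon, stroke `#008000` → engrave (S254, F2634). Machine vertices: (29.5984,97.4352) → (111.3027,6.5109) → (139.0904,8.7670) → (36.6824,41.9578) → (29.5984,97.4352). Closed: final G1 returns to the first vertex.

**Shape 5** — `<path>` open polyline, stroke `#008000` → engrave (S254, F2634). Machine vertices: (101.1070,49.6503) → (82.0087,23.6895) → (76.9035,17.9703) → (55.6282,46.0379) → (40.4146,35.7187) → (71.8976,63.5114). Open path.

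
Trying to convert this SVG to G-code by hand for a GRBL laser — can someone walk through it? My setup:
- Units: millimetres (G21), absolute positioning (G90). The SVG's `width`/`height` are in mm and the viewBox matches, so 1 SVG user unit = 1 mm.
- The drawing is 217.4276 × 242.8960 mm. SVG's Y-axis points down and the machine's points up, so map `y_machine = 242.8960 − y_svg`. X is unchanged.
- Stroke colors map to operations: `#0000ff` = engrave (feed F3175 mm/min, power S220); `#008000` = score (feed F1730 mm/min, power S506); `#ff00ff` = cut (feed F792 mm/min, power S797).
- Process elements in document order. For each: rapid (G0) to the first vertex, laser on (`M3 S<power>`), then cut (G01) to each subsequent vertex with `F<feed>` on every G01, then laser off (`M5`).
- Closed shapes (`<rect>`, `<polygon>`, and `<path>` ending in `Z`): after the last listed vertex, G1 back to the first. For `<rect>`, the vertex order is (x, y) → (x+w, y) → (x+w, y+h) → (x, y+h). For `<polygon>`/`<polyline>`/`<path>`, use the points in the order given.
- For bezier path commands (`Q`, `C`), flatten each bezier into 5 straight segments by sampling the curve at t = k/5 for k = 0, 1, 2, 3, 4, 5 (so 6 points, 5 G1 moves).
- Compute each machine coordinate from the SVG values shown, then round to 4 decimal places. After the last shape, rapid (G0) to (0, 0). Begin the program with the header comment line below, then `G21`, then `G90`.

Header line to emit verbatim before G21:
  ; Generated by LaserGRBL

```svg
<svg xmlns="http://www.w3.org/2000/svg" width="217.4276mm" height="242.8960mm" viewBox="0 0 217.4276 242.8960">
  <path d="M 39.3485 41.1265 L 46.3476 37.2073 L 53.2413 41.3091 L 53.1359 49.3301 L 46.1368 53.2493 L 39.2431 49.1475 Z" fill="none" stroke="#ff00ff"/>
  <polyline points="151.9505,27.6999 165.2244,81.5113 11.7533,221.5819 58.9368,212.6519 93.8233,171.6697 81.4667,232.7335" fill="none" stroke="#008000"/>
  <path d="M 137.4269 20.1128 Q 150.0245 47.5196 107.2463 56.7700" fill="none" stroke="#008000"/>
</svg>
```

; Generated by LaserGRBL
G21
G90
G0 X39.3485 Y201.7695
M3 S797
G01 X46.3476 Y205.6887 F792
G01 X53.2413 Y201.5869 F792
G01 X53.1359 Y193.5659 F792
G01 X46.1368 Y189.6467 F792
G01 X39.2431 Y193.7485 F792
G01 X39.3485 Y201.7695 F792
M5
G0 X151.9505 Y215.1961
M3 S506
G01 X165.2244 Y161.3847 F1730
G01 X11.7533 Y21.3141 F1730
G01 X58.9368 Y30.2441 F1730
G01 X93.8233 Y71.2263 F1730
G01 X81.4667 Y10.1625 F1730
M5
G0 X137.4269 Y222.7832
M3 S506
G01 X140.2509 Y212.5467 F1730
G01 X138.6449 Y203.7628 F1730
G01 X132.6087 Y196.4313 F1730
G01 X122.1425 Y190.5524 F1730
G01 X107.2463 Y186.1260 F1730
M5
G0 X0.0000 Y0.0000

Since the viewBox matches the mm dimensions, user units are millimetres directly. The only transform is the Y-flip y_m = 242.8960 − y_svg.

Shape 1 is a regular polygon drawn with `<path>`. Its stroke #ff00ff means cut at S797, F792. After flipping Y the toolpath is (39.3485,201.7695) → (46.3476,205.6887) → (53.2413,201.5869) → (53.1359,193.5659) → (46.1368,189.6467) → (39.2431,193.7485) → (39.3485,201.7695), returning to the start.

Shape 2 is a open polyline drawn with `<polyline>`. Its stroke #008000 means score at S506, F1730. After flipping Y the toolpath is (151.9505,215.1961) → (165.2244,161.3847) → (11.7533,21.3141) → (58.9368,30.2441) → (93.8233,71.2263) → (81.4667,10.1625).

Shape 3 is a quadratic bezier drawn with `<path>`. Its stroke #008000 means score at S506, F1730. After flipping Y the toolpath is (137.4269,222.7832) → (140.2509,212.5467) → (138.6449,203.7628) → (132.6087,196.4313) → (122.1425,190.5524) → (107.2463,186.1260).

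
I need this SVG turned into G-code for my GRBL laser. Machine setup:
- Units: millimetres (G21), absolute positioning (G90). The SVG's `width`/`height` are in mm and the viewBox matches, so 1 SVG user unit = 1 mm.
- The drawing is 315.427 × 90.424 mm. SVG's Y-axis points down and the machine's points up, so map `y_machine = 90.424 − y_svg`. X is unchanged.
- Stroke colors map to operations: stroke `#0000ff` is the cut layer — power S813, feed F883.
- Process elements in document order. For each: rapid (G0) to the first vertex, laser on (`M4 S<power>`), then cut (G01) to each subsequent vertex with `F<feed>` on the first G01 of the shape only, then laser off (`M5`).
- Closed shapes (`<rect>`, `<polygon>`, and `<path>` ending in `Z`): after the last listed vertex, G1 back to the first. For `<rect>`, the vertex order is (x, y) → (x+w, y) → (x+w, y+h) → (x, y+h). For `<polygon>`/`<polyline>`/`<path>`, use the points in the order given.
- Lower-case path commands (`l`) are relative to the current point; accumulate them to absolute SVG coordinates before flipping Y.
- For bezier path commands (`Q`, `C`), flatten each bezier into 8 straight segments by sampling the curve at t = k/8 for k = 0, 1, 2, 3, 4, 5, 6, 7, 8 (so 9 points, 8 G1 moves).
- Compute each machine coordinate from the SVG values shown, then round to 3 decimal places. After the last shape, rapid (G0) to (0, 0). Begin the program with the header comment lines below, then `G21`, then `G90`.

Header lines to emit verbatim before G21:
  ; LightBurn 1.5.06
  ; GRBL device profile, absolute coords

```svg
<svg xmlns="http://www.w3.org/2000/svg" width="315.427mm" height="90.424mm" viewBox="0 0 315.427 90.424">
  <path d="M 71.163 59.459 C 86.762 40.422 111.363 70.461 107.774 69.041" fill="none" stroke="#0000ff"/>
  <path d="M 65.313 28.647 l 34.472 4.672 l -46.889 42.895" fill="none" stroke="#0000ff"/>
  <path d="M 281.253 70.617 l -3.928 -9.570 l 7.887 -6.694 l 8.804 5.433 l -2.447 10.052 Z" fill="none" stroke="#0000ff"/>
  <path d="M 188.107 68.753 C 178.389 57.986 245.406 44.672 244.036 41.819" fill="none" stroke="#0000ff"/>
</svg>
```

; LightBurn 1.5.06
; GRBL device profile, absolute coords
G21
G90
G0 X71.163 Y30.965
M4 S813
G01 X77.362 Y35.961 F883
G01 X83.969 Y37.299
G01 X90.548 Y35.925
G01 X96.664 Y32.780
G01 X101.880 Y28.810
G01 X105.761 Y24.958
G01 X107.871 Y22.168
G01 X107.774 Y21.383
M5
G0 X65.313 Y61.777
M4 S813
G01 X99.785 Y57.105 F883
G01 X52.896 Y14.210
M5
G0 X281.253 Y19.807
M4 S813
G01 X277.325 Y29.377 F883
G01 X285.212 Y36.071
G01 X294.016 Y30.638
G01 X291.569 Y20.586
G01 X281.253 Y19.807
M5
G0 X188.107 Y21.671
M4 S813
G01 X187.776 Y25.803 F883
G01 X192.939 Y30.021
G01 X201.894 Y34.172
G01 X212.941 Y38.106
G01 X224.379 Y41.668
G01 X234.508 Y44.707
G01 X241.628 Y47.070
G01 X244.036 Y48.605
M5
G0 X0.000 Y0.000

1 u = 1 mm; y_m = 90.424 − y.

[1] `<path>` cubic bezier, #0000ff→cut S813 F883: (71.163,30.965) → (77.362,35.961) → (83.969,37.299) → (90.548,35.925) → (96.664,32.780) → (101.880,28.810) → (105.761,24.958) → (107.871,22.168) → (107.774,21.383)

[2] `<path>` open polyline, #0000ff→cut S813 F883: (65.313,61.777) → (99.785,57.105) → (52.896,14.210)

[3] `<path>` regular polygon, #0000ff→cut S813 F883: (281.253,19.807) → (277.325,29.377) → (285.212,36.071) → (294.016,30.638) → (291.569,20.586) → (281.253,19.807) (closed)

[4] `<path>` cubic bezier, #0000ff→cut S813 F883: (188.107,21.671) → (187.776,25.803) → (192.939,30.021) → (201.894,34.172) → (212.941,38.106) → (224.379,41.668) → (234.508,44.707) → (241.628,47.070) → (244.036,48.605)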